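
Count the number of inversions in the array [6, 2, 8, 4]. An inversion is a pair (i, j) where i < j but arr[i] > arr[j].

Finding inversions in [6, 2, 8, 4]:

(0, 1): arr[0]=6 > arr[1]=2
(0, 3): arr[0]=6 > arr[3]=4
(2, 3): arr[2]=8 > arr[3]=4

Total inversions: 3

The array has 3 inversion(s): (0,1), (0,3), (2,3). Each pair (i,j) satisfies i < j and arr[i] > arr[j].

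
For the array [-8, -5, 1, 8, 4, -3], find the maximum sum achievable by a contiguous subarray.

Using Kadane's algorithm on [-8, -5, 1, 8, 4, -3]:

Scanning through the array:
Position 1 (value -5): max_ending_here = -5, max_so_far = -5
Position 2 (value 1): max_ending_here = 1, max_so_far = 1
Position 3 (value 8): max_ending_here = 9, max_so_far = 9
Position 4 (value 4): max_ending_here = 13, max_so_far = 13
Position 5 (value -3): max_ending_here = 10, max_so_far = 13

Maximum subarray: [1, 8, 4]
Maximum sum: 13

The maximum subarray is [1, 8, 4] with sum 13. This subarray runs from index 2 to index 4.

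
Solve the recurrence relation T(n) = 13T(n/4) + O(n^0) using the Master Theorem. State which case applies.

Master Theorem for T(n) = 13T(n/4) + O(n^0):

a = 13, b = 4, c = 0
log_b(a) = log_4(13) = 1.8502

Case 1: c = 0 < log_4(13) = 1.8502
T(n) = O(n^(log_4 13))

For T(n) = 13T(n/4) + O(n^0): log_4(13) = 1.8502. This is Case 1 of the Master Theorem (c < log_b(a), work dominated by leaves), giving O(n^(log_4 13)).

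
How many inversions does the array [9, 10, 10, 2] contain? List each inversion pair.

Finding inversions in [9, 10, 10, 2]:

(0, 3): arr[0]=9 > arr[3]=2
(1, 3): arr[1]=10 > arr[3]=2
(2, 3): arr[2]=10 > arr[3]=2

Total inversions: 3

The array has 3 inversion(s): (0,3), (1,3), (2,3). Each pair (i,j) satisfies i < j and arr[i] > arr[j].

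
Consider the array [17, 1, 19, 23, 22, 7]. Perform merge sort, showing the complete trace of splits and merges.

Merge sort trace:

Split: [17, 1, 19, 23, 22, 7] -> [17, 1, 19] and [23, 22, 7]
  Split: [17, 1, 19] -> [17] and [1, 19]
    Split: [1, 19] -> [1] and [19]
    Merge: [1] + [19] -> [1, 19]
  Merge: [17] + [1, 19] -> [1, 17, 19]
  Split: [23, 22, 7] -> [23] and [22, 7]
    Split: [22, 7] -> [22] and [7]
    Merge: [22] + [7] -> [7, 22]
  Merge: [23] + [7, 22] -> [7, 22, 23]
Merge: [1, 17, 19] + [7, 22, 23] -> [1, 7, 17, 19, 22, 23]

Final sorted array: [1, 7, 17, 19, 22, 23]

The merge sort proceeds by recursively splitting the array and merging sorted halves.
After all merges, the sorted array is [1, 7, 17, 19, 22, 23].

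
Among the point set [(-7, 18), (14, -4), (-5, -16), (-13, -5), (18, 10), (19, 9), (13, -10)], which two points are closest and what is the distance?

Computing all pairwise distances among 7 points:

d((-7, 18), (14, -4)) = 30.4138
d((-7, 18), (-5, -16)) = 34.0588
d((-7, 18), (-13, -5)) = 23.7697
d((-7, 18), (18, 10)) = 26.2488
d((-7, 18), (19, 9)) = 27.5136
d((-7, 18), (13, -10)) = 34.4093
d((14, -4), (-5, -16)) = 22.4722
d((14, -4), (-13, -5)) = 27.0185
d((14, -4), (18, 10)) = 14.5602
d((14, -4), (19, 9)) = 13.9284
d((14, -4), (13, -10)) = 6.0828
d((-5, -16), (-13, -5)) = 13.6015
d((-5, -16), (18, 10)) = 34.7131
d((-5, -16), (19, 9)) = 34.6554
d((-5, -16), (13, -10)) = 18.9737
d((-13, -5), (18, 10)) = 34.4384
d((-13, -5), (19, 9)) = 34.9285
d((-13, -5), (13, -10)) = 26.4764
d((18, 10), (19, 9)) = 1.4142 <-- minimum
d((18, 10), (13, -10)) = 20.6155
d((19, 9), (13, -10)) = 19.9249

Closest pair: (18, 10) and (19, 9) with distance 1.4142

The closest pair is (18, 10) and (19, 9) with Euclidean distance 1.4142. For 7 points, brute-force pairwise comparison is shown above. For large n, the divide-and-conquer algorithm (sort by x, recurse on halves, check the dividing strip) achieves O(n log n).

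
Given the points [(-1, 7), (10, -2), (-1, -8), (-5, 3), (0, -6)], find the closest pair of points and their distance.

Computing all pairwise distances among 5 points:

d((-1, 7), (10, -2)) = 14.2127
d((-1, 7), (-1, -8)) = 15.0
d((-1, 7), (-5, 3)) = 5.6569
d((-1, 7), (0, -6)) = 13.0384
d((10, -2), (-1, -8)) = 12.53
d((10, -2), (-5, 3)) = 15.8114
d((10, -2), (0, -6)) = 10.7703
d((-1, -8), (-5, 3)) = 11.7047
d((-1, -8), (0, -6)) = 2.2361 <-- minimum
d((-5, 3), (0, -6)) = 10.2956

Closest pair: (-1, -8) and (0, -6) with distance 2.2361

The closest pair is (-1, -8) and (0, -6) with Euclidean distance 2.2361. For 5 points, brute-force pairwise comparison is shown above. For large n, the divide-and-conquer algorithm (sort by x, recurse on halves, check the dividing strip) achieves O(n log n).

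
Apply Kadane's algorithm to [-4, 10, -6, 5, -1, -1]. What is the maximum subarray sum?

Using Kadane's algorithm on [-4, 10, -6, 5, -1, -1]:

Scanning through the array:
Position 1 (value 10): max_ending_here = 10, max_so_far = 10
Position 2 (value -6): max_ending_here = 4, max_so_far = 10
Position 3 (value 5): max_ending_here = 9, max_so_far = 10
Position 4 (value -1): max_ending_here = 8, max_so_far = 10
Position 5 (value -1): max_ending_here = 7, max_so_far = 10

Maximum subarray: [10]
Maximum sum: 10

The maximum subarray is [10] with sum 10. This subarray runs from index 1 to index 1.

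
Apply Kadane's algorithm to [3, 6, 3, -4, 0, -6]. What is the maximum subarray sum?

Using Kadane's algorithm on [3, 6, 3, -4, 0, -6]:

Scanning through the array:
Position 1 (value 6): max_ending_here = 9, max_so_far = 9
Position 2 (value 3): max_ending_here = 12, max_so_far = 12
Position 3 (value -4): max_ending_here = 8, max_so_far = 12
Position 4 (value 0): max_ending_here = 8, max_so_far = 12
Position 5 (value -6): max_ending_here = 2, max_so_far = 12

Maximum subarray: [3, 6, 3]
Maximum sum: 12

The maximum subarray is [3, 6, 3] with sum 12. This subarray runs from index 0 to index 2.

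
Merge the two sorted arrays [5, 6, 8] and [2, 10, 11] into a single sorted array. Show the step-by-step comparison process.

Merging process:

Compare 5 vs 2: take 2 from right. Merged: [2]
Compare 5 vs 10: take 5 from left. Merged: [2, 5]
Compare 6 vs 10: take 6 from left. Merged: [2, 5, 6]
Compare 8 vs 10: take 8 from left. Merged: [2, 5, 6, 8]
Append remaining from right: [10, 11]. Merged: [2, 5, 6, 8, 10, 11]

Final merged array: [2, 5, 6, 8, 10, 11]
Total comparisons: 4

The merged array is [2, 5, 6, 8, 10, 11], requiring 4 comparisons. The merge step runs in O(n) time where n is the total number of elements.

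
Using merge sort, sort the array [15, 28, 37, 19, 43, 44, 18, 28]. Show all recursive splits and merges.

Merge sort trace:

Split: [15, 28, 37, 19, 43, 44, 18, 28] -> [15, 28, 37, 19] and [43, 44, 18, 28]
  Split: [15, 28, 37, 19] -> [15, 28] and [37, 19]
    Split: [15, 28] -> [15] and [28]
    Merge: [15] + [28] -> [15, 28]
    Split: [37, 19] -> [37] and [19]
    Merge: [37] + [19] -> [19, 37]
  Merge: [15, 28] + [19, 37] -> [15, 19, 28, 37]
  Split: [43, 44, 18, 28] -> [43, 44] and [18, 28]
    Split: [43, 44] -> [43] and [44]
    Merge: [43] + [44] -> [43, 44]
    Split: [18, 28] -> [18] and [28]
    Merge: [18] + [28] -> [18, 28]
  Merge: [43, 44] + [18, 28] -> [18, 28, 43, 44]
Merge: [15, 19, 28, 37] + [18, 28, 43, 44] -> [15, 18, 19, 28, 28, 37, 43, 44]

Final sorted array: [15, 18, 19, 28, 28, 37, 43, 44]

The merge sort proceeds by recursively splitting the array and merging sorted halves.
After all merges, the sorted array is [15, 18, 19, 28, 28, 37, 43, 44].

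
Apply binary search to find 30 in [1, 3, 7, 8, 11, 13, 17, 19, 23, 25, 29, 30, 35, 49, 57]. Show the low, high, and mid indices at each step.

Binary search for 30 in [1, 3, 7, 8, 11, 13, 17, 19, 23, 25, 29, 30, 35, 49, 57]:

lo=0, hi=14, mid=7, arr[mid]=19 -> 19 < 30, search right half
lo=8, hi=14, mid=11, arr[mid]=30 -> Found target at index 11!

Binary search finds 30 at index 11 after 2 comparisons. The search repeatedly halves the search space by comparing with the middle element.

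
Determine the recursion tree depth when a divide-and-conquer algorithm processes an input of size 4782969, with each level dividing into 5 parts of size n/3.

For divide and conquer with division factor 3:

Problem sizes at each level:
Level 0: 4782969
Level 1: 1594323
Level 2: 531441
Level 3: 177147
Level 4: 59049
Level 5: 19683
Level 6: 6561
Level 7: 2187
Level 8: 729
Level 9: 243
Level 10: 81
Level 11: 27
Level 12: 9
Level 13: 3
Level 14: 1

The root is level 0 and the size-1 base case is level 14 (the tree spans levels 0 through 14, i.e. 15 levels counting the root), so the depth is the number of divisions: log_3(4782969) = 14

The recursion tree depth is log_3(4782969) = 14. At each level, the problem size is divided by 3, so it takes 14 divisions to reduce to a base case of size 1. The algorithm makes 5 recursive calls at each level.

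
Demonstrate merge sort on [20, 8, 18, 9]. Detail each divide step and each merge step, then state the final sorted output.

Merge sort trace:

Split: [20, 8, 18, 9] -> [20, 8] and [18, 9]
  Split: [20, 8] -> [20] and [8]
  Merge: [20] + [8] -> [8, 20]
  Split: [18, 9] -> [18] and [9]
  Merge: [18] + [9] -> [9, 18]
Merge: [8, 20] + [9, 18] -> [8, 9, 18, 20]

Final sorted array: [8, 9, 18, 20]

The merge sort proceeds by recursively splitting the array and merging sorted halves.
After all merges, the sorted array is [8, 9, 18, 20].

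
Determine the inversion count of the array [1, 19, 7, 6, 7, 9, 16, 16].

Finding inversions in [1, 19, 7, 6, 7, 9, 16, 16]:

(1, 2): arr[1]=19 > arr[2]=7
(1, 3): arr[1]=19 > arr[3]=6
(1, 4): arr[1]=19 > arr[4]=7
(1, 5): arr[1]=19 > arr[5]=9
(1, 6): arr[1]=19 > arr[6]=16
(1, 7): arr[1]=19 > arr[7]=16
(2, 3): arr[2]=7 > arr[3]=6

Total inversions: 7

The array has 7 inversion(s): (1,2), (1,3), (1,4), (1,5), (1,6), (1,7), (2,3). Each pair (i,j) satisfies i < j and arr[i] > arr[j].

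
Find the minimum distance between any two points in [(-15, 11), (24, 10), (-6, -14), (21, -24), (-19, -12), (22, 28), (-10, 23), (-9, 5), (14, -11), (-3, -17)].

Computing all pairwise distances among 10 points:

d((-15, 11), (24, 10)) = 39.0128
d((-15, 11), (-6, -14)) = 26.5707
d((-15, 11), (21, -24)) = 50.2096
d((-15, 11), (-19, -12)) = 23.3452
d((-15, 11), (22, 28)) = 40.7185
d((-15, 11), (-10, 23)) = 13.0
d((-15, 11), (-9, 5)) = 8.4853
d((-15, 11), (14, -11)) = 36.4005
d((-15, 11), (-3, -17)) = 30.4631
d((24, 10), (-6, -14)) = 38.4187
d((24, 10), (21, -24)) = 34.1321
d((24, 10), (-19, -12)) = 48.3011
d((24, 10), (22, 28)) = 18.1108
d((24, 10), (-10, 23)) = 36.4005
d((24, 10), (-9, 5)) = 33.3766
d((24, 10), (14, -11)) = 23.2594
d((24, 10), (-3, -17)) = 38.1838
d((-6, -14), (21, -24)) = 28.7924
d((-6, -14), (-19, -12)) = 13.1529
d((-6, -14), (22, 28)) = 50.4777
d((-6, -14), (-10, 23)) = 37.2156
d((-6, -14), (-9, 5)) = 19.2354
d((-6, -14), (14, -11)) = 20.2237
d((-6, -14), (-3, -17)) = 4.2426 <-- minimum
d((21, -24), (-19, -12)) = 41.7612
d((21, -24), (22, 28)) = 52.0096
d((21, -24), (-10, 23)) = 56.3028
d((21, -24), (-9, 5)) = 41.7253
d((21, -24), (14, -11)) = 14.7648
d((21, -24), (-3, -17)) = 25.0
d((-19, -12), (22, 28)) = 57.28
d((-19, -12), (-10, 23)) = 36.1386
d((-19, -12), (-9, 5)) = 19.7231
d((-19, -12), (14, -11)) = 33.0151
d((-19, -12), (-3, -17)) = 16.7631
d((22, 28), (-10, 23)) = 32.3883
d((22, 28), (-9, 5)) = 38.6005
d((22, 28), (14, -11)) = 39.8121
d((22, 28), (-3, -17)) = 51.4782
d((-10, 23), (-9, 5)) = 18.0278
d((-10, 23), (14, -11)) = 41.6173
d((-10, 23), (-3, -17)) = 40.6079
d((-9, 5), (14, -11)) = 28.0179
d((-9, 5), (-3, -17)) = 22.8035
d((14, -11), (-3, -17)) = 18.0278

Closest pair: (-6, -14) and (-3, -17) with distance 4.2426

The closest pair is (-6, -14) and (-3, -17) with Euclidean distance 4.2426. For 10 points, brute-force pairwise comparison is shown above. For large n, the divide-and-conquer algorithm (sort by x, recurse on halves, check the dividing strip) achieves O(n log n).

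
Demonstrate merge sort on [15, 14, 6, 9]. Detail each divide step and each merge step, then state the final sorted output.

Merge sort trace:

Split: [15, 14, 6, 9] -> [15, 14] and [6, 9]
  Split: [15, 14] -> [15] and [14]
  Merge: [15] + [14] -> [14, 15]
  Split: [6, 9] -> [6] and [9]
  Merge: [6] + [9] -> [6, 9]
Merge: [14, 15] + [6, 9] -> [6, 9, 14, 15]

Final sorted array: [6, 9, 14, 15]

The merge sort proceeds by recursively splitting the array and merging sorted halves.
After all merges, the sorted array is [6, 9, 14, 15].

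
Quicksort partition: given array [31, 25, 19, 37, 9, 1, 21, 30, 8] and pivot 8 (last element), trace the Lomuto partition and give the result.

Lomuto partition with pivot = 8:

Initial array: [31, 25, 19, 37, 9, 1, 21, 30, 8]

arr[0]=31 > 8: no swap
arr[1]=25 > 8: no swap
arr[2]=19 > 8: no swap
arr[3]=37 > 8: no swap
arr[4]=9 > 8: no swap
arr[5]=1 <= 8: swap with position 0, array becomes [1, 25, 19, 37, 9, 31, 21, 30, 8]
arr[6]=21 > 8: no swap
arr[7]=30 > 8: no swap

Place pivot at position 1: [1, 8, 19, 37, 9, 31, 21, 30, 25]
Pivot position: 1

After partitioning with pivot 8, the array becomes [1, 8, 19, 37, 9, 31, 21, 30, 25]. The pivot is placed at index 1. All elements to the left of the pivot are <= 8, and all elements to the right are > 8.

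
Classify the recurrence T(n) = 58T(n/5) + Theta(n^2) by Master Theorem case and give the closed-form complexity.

Master Theorem for T(n) = 58T(n/5) + O(n^2):

a = 58, b = 5, c = 2
log_b(a) = log_5(58) = 2.5229

Case 1: c = 2 < log_5(58) = 2.5229
T(n) = O(n^(log_5 58))

For T(n) = 58T(n/5) + O(n^2): log_5(58) = 2.5229. This is Case 1 of the Master Theorem (c < log_b(a), work dominated by leaves), giving O(n^(log_5 58)).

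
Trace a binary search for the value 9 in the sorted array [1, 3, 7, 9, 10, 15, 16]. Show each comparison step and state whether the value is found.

Binary search for 9 in [1, 3, 7, 9, 10, 15, 16]:

lo=0, hi=6, mid=3, arr[mid]=9 -> Found target at index 3!

Binary search finds 9 at index 3 after 1 comparisons. The search repeatedly halves the search space by comparing with the middle element.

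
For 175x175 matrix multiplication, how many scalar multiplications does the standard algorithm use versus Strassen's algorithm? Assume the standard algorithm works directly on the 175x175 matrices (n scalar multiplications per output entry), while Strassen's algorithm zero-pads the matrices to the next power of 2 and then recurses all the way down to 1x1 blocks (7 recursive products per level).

Matrix multiplication for 175x175 matrices:

Strassen's algorithm requires power-of-2 dimensions. Pad 175x175 to 256x256 (next power of 2).

Standard algorithm: 175^3 = 5359375 multiplications
Strassen's algorithm: 7^(log2(256)) = 7^8 = 5764801 multiplications
Difference: 5359375 - 5764801 = -405426 (Strassen uses MORE here due to padding overhead — for small or just-over-power-of-2 n, padding can outweigh the per-level savings)

Standard: 5359375 multiplications (175^3). Strassen: 5764801 multiplications (7^8, after padding to 256x256). Strassen reduces 8 recursive multiplications to 7 at each level.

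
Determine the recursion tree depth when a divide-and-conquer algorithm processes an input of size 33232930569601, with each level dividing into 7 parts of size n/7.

For divide and conquer with division factor 7:

Problem sizes at each level:
Level 0: 33232930569601
Level 1: 4747561509943
Level 2: 678223072849
Level 3: 96889010407
Level 4: 13841287201
Level 5: 1977326743
Level 6: 282475249
Level 7: 40353607
Level 8: 5764801
Level 9: 823543
Level 10: 117649
Level 11: 16807
Level 12: 2401
Level 13: 343
Level 14: 49
Level 15: 7
Level 16: 1

The root is level 0 and the size-1 base case is level 16 (the tree spans levels 0 through 16, i.e. 17 levels counting the root), so the depth is the number of divisions: log_7(33232930569601) = 16

The recursion tree depth is log_7(33232930569601) = 16. At each level, the problem size is divided by 7, so it takes 16 divisions to reduce to a base case of size 1. The algorithm makes 7 recursive calls at each level.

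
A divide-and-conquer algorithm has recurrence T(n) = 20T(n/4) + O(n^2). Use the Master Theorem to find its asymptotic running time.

Master Theorem for T(n) = 20T(n/4) + O(n^2):

a = 20, b = 4, c = 2
log_b(a) = log_4(20) = 2.1610

Case 1: c = 2 < log_4(20) = 2.1610
T(n) = O(n^(log_4 20))

For T(n) = 20T(n/4) + O(n^2): log_4(20) = 2.1610. This is Case 1 of the Master Theorem (c < log_b(a), work dominated by leaves), giving O(n^(log_4 20)).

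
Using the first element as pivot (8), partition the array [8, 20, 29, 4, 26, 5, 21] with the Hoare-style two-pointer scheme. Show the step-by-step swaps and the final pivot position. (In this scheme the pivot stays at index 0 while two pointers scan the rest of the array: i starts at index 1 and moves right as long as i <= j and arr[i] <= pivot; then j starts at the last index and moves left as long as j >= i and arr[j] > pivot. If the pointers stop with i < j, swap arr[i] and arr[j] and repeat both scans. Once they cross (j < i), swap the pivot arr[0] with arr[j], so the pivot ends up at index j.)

Hoare-style two-pointer partition with pivot = 8:

Initial array: [8, 20, 29, 4, 26, 5, 21]

Pointers start at i = 1, j = 6.
i stops at index 1 (arr[1]=20 > 8), j stops at index 5 (arr[5]=5 <= 8): swap arr[1] and arr[5], array becomes [8, 5, 29, 4, 26, 20, 21]
i stops at index 2 (arr[2]=29 > 8), j stops at index 3 (arr[3]=4 <= 8): swap arr[2] and arr[3], array becomes [8, 5, 4, 29, 26, 20, 21]
i ends at 3, j ends at 2: the pointers have crossed (j < i), so scanning stops.

Swap pivot arr[0] with arr[2] to place pivot at position 2: [4, 5, 8, 29, 26, 20, 21]
Pivot position: 2

After partitioning with pivot 8, the array becomes [4, 5, 8, 29, 26, 20, 21]. The pivot is placed at index 2. All elements to the left of the pivot are <= 8, and all elements to the right are > 8.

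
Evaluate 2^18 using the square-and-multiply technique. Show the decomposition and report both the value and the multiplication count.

Computing 2^18 by squaring (build up from 2^1; each line after the first costs one multiplication):

2^1 = 2
2^2 = (2^1)^2 = 2^2 = 4
2^4 = (2^2)^2 = 4^2 = 16
2^8 = (2^4)^2 = 16^2 = 256
2^9 = 2 * 2^8 = 2 * 256 = 512
2^18 = (2^9)^2 = 512^2 = 262144

Result: 262144
Multiplications needed: 5 (5 lines after 2^1)

2^18 = 262144. Using exponentiation by squaring, this requires 5 multiplications. The key idea: if the exponent is even, square the half-power; if odd, multiply by the base once.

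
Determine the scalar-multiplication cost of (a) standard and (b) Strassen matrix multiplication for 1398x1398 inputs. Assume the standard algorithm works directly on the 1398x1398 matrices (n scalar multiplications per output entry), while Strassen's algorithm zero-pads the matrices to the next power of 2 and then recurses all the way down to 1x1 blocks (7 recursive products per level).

Matrix multiplication for 1398x1398 matrices:

Strassen's algorithm requires power-of-2 dimensions. Pad 1398x1398 to 2048x2048 (next power of 2).

Standard algorithm: 1398^3 = 2732256792 multiplications
Strassen's algorithm: 7^(log2(2048)) = 7^11 = 1977326743 multiplications
Savings: 2732256792 - 1977326743 = 754930049 multiplications

Standard: 2732256792 multiplications (1398^3). Strassen: 1977326743 multiplications (7^11, after padding to 2048x2048). Strassen reduces 8 recursive multiplications to 7 at each level.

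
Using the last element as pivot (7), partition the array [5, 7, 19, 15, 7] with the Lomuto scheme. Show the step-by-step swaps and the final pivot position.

Lomuto partition with pivot = 7:

Initial array: [5, 7, 19, 15, 7]

arr[0]=5 <= 7: swap with position 0, array becomes [5, 7, 19, 15, 7]
arr[1]=7 <= 7: swap with position 1, array becomes [5, 7, 19, 15, 7]
arr[2]=19 > 7: no swap
arr[3]=15 > 7: no swap

Place pivot at position 2: [5, 7, 7, 15, 19]
Pivot position: 2

After partitioning with pivot 7, the array becomes [5, 7, 7, 15, 19]. The pivot is placed at index 2. All elements to the left of the pivot are <= 7, and all elements to the right are > 7.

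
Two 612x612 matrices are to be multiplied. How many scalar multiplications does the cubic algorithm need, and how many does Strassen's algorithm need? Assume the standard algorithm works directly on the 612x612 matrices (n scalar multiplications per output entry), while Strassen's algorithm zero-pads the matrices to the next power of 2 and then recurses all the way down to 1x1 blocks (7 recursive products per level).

Matrix multiplication for 612x612 matrices:

Strassen's algorithm requires power-of-2 dimensions. Pad 612x612 to 1024x1024 (next power of 2).

Standard algorithm: 612^3 = 229220928 multiplications
Strassen's algorithm: 7^(log2(1024)) = 7^10 = 282475249 multiplications
Difference: 229220928 - 282475249 = -53254321 (Strassen uses MORE here due to padding overhead — for small or just-over-power-of-2 n, padding can outweigh the per-level savings)

Standard: 229220928 multiplications (612^3). Strassen: 282475249 multiplications (7^10, after padding to 1024x1024). Strassen reduces 8 recursive multiplications to 7 at each level.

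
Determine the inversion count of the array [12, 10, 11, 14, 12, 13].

Finding inversions in [12, 10, 11, 14, 12, 13]:

(0, 1): arr[0]=12 > arr[1]=10
(0, 2): arr[0]=12 > arr[2]=11
(3, 4): arr[3]=14 > arr[4]=12
(3, 5): arr[3]=14 > arr[5]=13

Total inversions: 4

The array has 4 inversion(s): (0,1), (0,2), (3,4), (3,5). Each pair (i,j) satisfies i < j and arr[i] > arr[j].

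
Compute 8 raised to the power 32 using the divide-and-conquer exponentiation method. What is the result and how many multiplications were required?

Computing 8^32 by squaring (build up from 8^1; each line after the first costs one multiplication):

8^1 = 8
8^2 = (8^1)^2 = 8^2 = 64
8^4 = (8^2)^2 = 64^2 = 4096
8^8 = (8^4)^2 = 4096^2 = 16777216
8^16 = (8^8)^2 = 16777216^2 = 281474976710656
8^32 = (8^16)^2 = 281474976710656^2 = 79228162514264337593543950336

Result: 79228162514264337593543950336
Multiplications needed: 5 (5 lines after 8^1)

8^32 = 79228162514264337593543950336. Using exponentiation by squaring, this requires 5 multiplications. The key idea: if the exponent is even, square the half-power; if odd, multiply by the base once.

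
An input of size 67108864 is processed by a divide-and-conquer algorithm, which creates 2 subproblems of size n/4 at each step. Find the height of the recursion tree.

For divide and conquer with division factor 4:

Problem sizes at each level:
Level 0: 67108864
Level 1: 16777216
Level 2: 4194304
Level 3: 1048576
Level 4: 262144
Level 5: 65536
Level 6: 16384
Level 7: 4096
Level 8: 1024
Level 9: 256
Level 10: 64
Level 11: 16
Level 12: 4
Level 13: 1

The root is level 0 and the size-1 base case is level 13 (the tree spans levels 0 through 13, i.e. 14 levels counting the root), so the depth is the number of divisions: log_4(67108864) = 13

The recursion tree depth is log_4(67108864) = 13. At each level, the problem size is divided by 4, so it takes 13 divisions to reduce to a base case of size 1. The algorithm makes 2 recursive calls at each level.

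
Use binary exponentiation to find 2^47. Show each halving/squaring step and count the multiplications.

Computing 2^47 by squaring (build up from 2^1; each line after the first costs one multiplication):

2^1 = 2
2^2 = (2^1)^2 = 2^2 = 4
2^4 = (2^2)^2 = 4^2 = 16
2^5 = 2 * 2^4 = 2 * 16 = 32
2^10 = (2^5)^2 = 32^2 = 1024
2^11 = 2 * 2^10 = 2 * 1024 = 2048
2^22 = (2^11)^2 = 2048^2 = 4194304
2^23 = 2 * 2^22 = 2 * 4194304 = 8388608
2^46 = (2^23)^2 = 8388608^2 = 70368744177664
2^47 = 2 * 2^46 = 2 * 70368744177664 = 140737488355328

Result: 140737488355328
Multiplications needed: 9 (9 lines after 2^1)

2^47 = 140737488355328. Using exponentiation by squaring, this requires 9 multiplications. The key idea: if the exponent is even, square the half-power; if odd, multiply by the base once.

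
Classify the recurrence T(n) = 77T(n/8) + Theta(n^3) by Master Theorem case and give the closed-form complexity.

Master Theorem for T(n) = 77T(n/8) + O(n^3):

a = 77, b = 8, c = 3
log_b(a) = log_8(77) = 2.0889

Case 3: c = 3 > log_8(77) = 2.0889
T(n) = O(n^3) = O(n^3)

For T(n) = 77T(n/8) + O(n^3): log_8(77) = 2.0889. This is Case 3 of the Master Theorem (c > log_b(a), work dominated by root), giving O(n^3).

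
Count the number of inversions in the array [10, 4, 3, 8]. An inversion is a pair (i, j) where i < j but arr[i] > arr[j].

Finding inversions in [10, 4, 3, 8]:

(0, 1): arr[0]=10 > arr[1]=4
(0, 2): arr[0]=10 > arr[2]=3
(0, 3): arr[0]=10 > arr[3]=8
(1, 2): arr[1]=4 > arr[2]=3

Total inversions: 4

The array has 4 inversion(s): (0,1), (0,2), (0,3), (1,2). Each pair (i,j) satisfies i < j and arr[i] > arr[j].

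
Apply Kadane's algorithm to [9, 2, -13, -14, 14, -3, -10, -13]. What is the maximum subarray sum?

Using Kadane's algorithm on [9, 2, -13, -14, 14, -3, -10, -13]:

Scanning through the array:
Position 1 (value 2): max_ending_here = 11, max_so_far = 11
Position 2 (value -13): max_ending_here = -2, max_so_far = 11
Position 3 (value -14): max_ending_here = -14, max_so_far = 11
Position 4 (value 14): max_ending_here = 14, max_so_far = 14
Position 5 (value -3): max_ending_here = 11, max_so_far = 14
Position 6 (value -10): max_ending_here = 1, max_so_far = 14
Position 7 (value -13): max_ending_here = -12, max_so_far = 14

Maximum subarray: [14]
Maximum sum: 14

The maximum subarray is [14] with sum 14. This subarray runs from index 4 to index 4.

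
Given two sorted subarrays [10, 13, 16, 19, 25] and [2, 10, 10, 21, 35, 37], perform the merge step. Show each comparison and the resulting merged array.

Merging process:

Compare 10 vs 2: take 2 from right. Merged: [2]
Compare 10 vs 10: take 10 from left. Merged: [2, 10]
Compare 13 vs 10: take 10 from right. Merged: [2, 10, 10]
Compare 13 vs 10: take 10 from right. Merged: [2, 10, 10, 10]
Compare 13 vs 21: take 13 from left. Merged: [2, 10, 10, 10, 13]
Compare 16 vs 21: take 16 from left. Merged: [2, 10, 10, 10, 13, 16]
Compare 19 vs 21: take 19 from left. Merged: [2, 10, 10, 10, 13, 16, 19]
Compare 25 vs 21: take 21 from right. Merged: [2, 10, 10, 10, 13, 16, 19, 21]
Compare 25 vs 35: take 25 from left. Merged: [2, 10, 10, 10, 13, 16, 19, 21, 25]
Append remaining from right: [35, 37]. Merged: [2, 10, 10, 10, 13, 16, 19, 21, 25, 35, 37]

Final merged array: [2, 10, 10, 10, 13, 16, 19, 21, 25, 35, 37]
Total comparisons: 9

The merged array is [2, 10, 10, 10, 13, 16, 19, 21, 25, 35, 37], requiring 9 comparisons. The merge step runs in O(n) time where n is the total number of elements.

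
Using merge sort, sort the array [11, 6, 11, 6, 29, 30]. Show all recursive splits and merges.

Merge sort trace:

Split: [11, 6, 11, 6, 29, 30] -> [11, 6, 11] and [6, 29, 30]
  Split: [11, 6, 11] -> [11] and [6, 11]
    Split: [6, 11] -> [6] and [11]
    Merge: [6] + [11] -> [6, 11]
  Merge: [11] + [6, 11] -> [6, 11, 11]
  Split: [6, 29, 30] -> [6] and [29, 30]
    Split: [29, 30] -> [29] and [30]
    Merge: [29] + [30] -> [29, 30]
  Merge: [6] + [29, 30] -> [6, 29, 30]
Merge: [6, 11, 11] + [6, 29, 30] -> [6, 6, 11, 11, 29, 30]

Final sorted array: [6, 6, 11, 11, 29, 30]

The merge sort proceeds by recursively splitting the array and merging sorted halves.
After all merges, the sorted array is [6, 6, 11, 11, 29, 30].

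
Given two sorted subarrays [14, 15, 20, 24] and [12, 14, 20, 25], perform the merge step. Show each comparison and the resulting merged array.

Merging process:

Compare 14 vs 12: take 12 from right. Merged: [12]
Compare 14 vs 14: take 14 from left. Merged: [12, 14]
Compare 15 vs 14: take 14 from right. Merged: [12, 14, 14]
Compare 15 vs 20: take 15 from left. Merged: [12, 14, 14, 15]
Compare 20 vs 20: take 20 from left. Merged: [12, 14, 14, 15, 20]
Compare 24 vs 20: take 20 from right. Merged: [12, 14, 14, 15, 20, 20]
Compare 24 vs 25: take 24 from left. Merged: [12, 14, 14, 15, 20, 20, 24]
Append remaining from right: [25]. Merged: [12, 14, 14, 15, 20, 20, 24, 25]

Final merged array: [12, 14, 14, 15, 20, 20, 24, 25]
Total comparisons: 7

The merged array is [12, 14, 14, 15, 20, 20, 24, 25], requiring 7 comparisons. The merge step runs in O(n) time where n is the total number of elements.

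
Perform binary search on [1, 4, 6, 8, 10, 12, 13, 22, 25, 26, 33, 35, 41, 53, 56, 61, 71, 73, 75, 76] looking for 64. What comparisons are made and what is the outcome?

Binary search for 64 in [1, 4, 6, 8, 10, 12, 13, 22, 25, 26, 33, 35, 41, 53, 56, 61, 71, 73, 75, 76]:

lo=0, hi=19, mid=9, arr[mid]=26 -> 26 < 64, search right half
lo=10, hi=19, mid=14, arr[mid]=56 -> 56 < 64, search right half
lo=15, hi=19, mid=17, arr[mid]=73 -> 73 > 64, search left half
lo=15, hi=16, mid=15, arr[mid]=61 -> 61 < 64, search right half
lo=16, hi=16, mid=16, arr[mid]=71 -> 71 > 64, search left half
lo=16 > hi=15, target 64 not found

Binary search determines that 64 is not in the array after 5 comparisons. The search space was exhausted without finding the target.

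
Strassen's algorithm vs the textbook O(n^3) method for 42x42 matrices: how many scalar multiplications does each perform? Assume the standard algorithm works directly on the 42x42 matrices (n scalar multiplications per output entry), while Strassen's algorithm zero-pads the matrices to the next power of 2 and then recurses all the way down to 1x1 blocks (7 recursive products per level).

Matrix multiplication for 42x42 matrices:

Strassen's algorithm requires power-of-2 dimensions. Pad 42x42 to 64x64 (next power of 2).

Standard algorithm: 42^3 = 74088 multiplications
Strassen's algorithm: 7^(log2(64)) = 7^6 = 117649 multiplications
Difference: 74088 - 117649 = -43561 (Strassen uses MORE here due to padding overhead — for small or just-over-power-of-2 n, padding can outweigh the per-level savings)

Standard: 74088 multiplications (42^3). Strassen: 117649 multiplications (7^6, after padding to 64x64). Strassen reduces 8 recursive multiplications to 7 at each level.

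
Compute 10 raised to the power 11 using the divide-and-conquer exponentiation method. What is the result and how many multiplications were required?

Computing 10^11 by squaring (build up from 10^1; each line after the first costs one multiplication):

10^1 = 10
10^2 = (10^1)^2 = 10^2 = 100
10^4 = (10^2)^2 = 100^2 = 10000
10^5 = 10 * 10^4 = 10 * 10000 = 100000
10^10 = (10^5)^2 = 100000^2 = 10000000000
10^11 = 10 * 10^10 = 10 * 10000000000 = 100000000000

Result: 100000000000
Multiplications needed: 5 (5 lines after 10^1)

10^11 = 100000000000. Using exponentiation by squaring, this requires 5 multiplications. The key idea: if the exponent is even, square the half-power; if odd, multiply by the base once.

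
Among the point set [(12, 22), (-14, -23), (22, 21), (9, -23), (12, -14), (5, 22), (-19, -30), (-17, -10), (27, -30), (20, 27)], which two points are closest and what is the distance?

Computing all pairwise distances among 10 points:

d((12, 22), (-14, -23)) = 51.9711
d((12, 22), (22, 21)) = 10.0499
d((12, 22), (9, -23)) = 45.0999
d((12, 22), (12, -14)) = 36.0
d((12, 22), (5, 22)) = 7.0
d((12, 22), (-19, -30)) = 60.5392
d((12, 22), (-17, -10)) = 43.1856
d((12, 22), (27, -30)) = 54.1202
d((12, 22), (20, 27)) = 9.434
d((-14, -23), (22, 21)) = 56.8507
d((-14, -23), (9, -23)) = 23.0
d((-14, -23), (12, -14)) = 27.5136
d((-14, -23), (5, 22)) = 48.8467
d((-14, -23), (-19, -30)) = 8.6023
d((-14, -23), (-17, -10)) = 13.3417
d((-14, -23), (27, -30)) = 41.5933
d((-14, -23), (20, 27)) = 60.4649
d((22, 21), (9, -23)) = 45.8803
d((22, 21), (12, -14)) = 36.4005
d((22, 21), (5, 22)) = 17.0294
d((22, 21), (-19, -30)) = 65.437
d((22, 21), (-17, -10)) = 49.8197
d((22, 21), (27, -30)) = 51.2445
d((22, 21), (20, 27)) = 6.3246 <-- minimum
d((9, -23), (12, -14)) = 9.4868
d((9, -23), (5, 22)) = 45.1774
d((9, -23), (-19, -30)) = 28.8617
d((9, -23), (-17, -10)) = 29.0689
d((9, -23), (27, -30)) = 19.3132
d((9, -23), (20, 27)) = 51.1957
d((12, -14), (5, 22)) = 36.6742
d((12, -14), (-19, -30)) = 34.8855
d((12, -14), (-17, -10)) = 29.2746
d((12, -14), (27, -30)) = 21.9317
d((12, -14), (20, 27)) = 41.7732
d((5, 22), (-19, -30)) = 57.2713
d((5, 22), (-17, -10)) = 38.833
d((5, 22), (27, -30)) = 56.4624
d((5, 22), (20, 27)) = 15.8114
d((-19, -30), (-17, -10)) = 20.0998
d((-19, -30), (27, -30)) = 46.0
d((-19, -30), (20, 27)) = 69.0652
d((-17, -10), (27, -30)) = 48.3322
d((-17, -10), (20, 27)) = 52.3259
d((27, -30), (20, 27)) = 57.4282

Closest pair: (22, 21) and (20, 27) with distance 6.3246

The closest pair is (22, 21) and (20, 27) with Euclidean distance 6.3246. For 10 points, brute-force pairwise comparison is shown above. For large n, the divide-and-conquer algorithm (sort by x, recurse on halves, check the dividing strip) achieves O(n log n).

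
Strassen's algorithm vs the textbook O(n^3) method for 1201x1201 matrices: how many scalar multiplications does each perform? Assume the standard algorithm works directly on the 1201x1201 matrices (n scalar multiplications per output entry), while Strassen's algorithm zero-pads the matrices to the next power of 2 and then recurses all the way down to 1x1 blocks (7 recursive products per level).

Matrix multiplication for 1201x1201 matrices:

Strassen's algorithm requires power-of-2 dimensions. Pad 1201x1201 to 2048x2048 (next power of 2).

Standard algorithm: 1201^3 = 1732323601 multiplications
Strassen's algorithm: 7^(log2(2048)) = 7^11 = 1977326743 multiplications
Difference: 1732323601 - 1977326743 = -245003142 (Strassen uses MORE here due to padding overhead — for small or just-over-power-of-2 n, padding can outweigh the per-level savings)

Standard: 1732323601 multiplications (1201^3). Strassen: 1977326743 multiplications (7^11, after padding to 2048x2048). Strassen reduces 8 recursive multiplications to 7 at each level.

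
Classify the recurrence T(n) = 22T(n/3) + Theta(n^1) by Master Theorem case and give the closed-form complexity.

Master Theorem for T(n) = 22T(n/3) + O(n^1):

a = 22, b = 3, c = 1
log_b(a) = log_3(22) = 2.8136

Case 1: c = 1 < log_3(22) = 2.8136
T(n) = O(n^(log_3 22))

For T(n) = 22T(n/3) + O(n^1): log_3(22) = 2.8136. This is Case 1 of the Master Theorem (c < log_b(a), work dominated by leaves), giving O(n^(log_3 22)).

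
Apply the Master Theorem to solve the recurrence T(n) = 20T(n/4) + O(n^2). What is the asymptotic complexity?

Master Theorem for T(n) = 20T(n/4) + O(n^2):

a = 20, b = 4, c = 2
log_b(a) = log_4(20) = 2.1610

Case 1: c = 2 < log_4(20) = 2.1610
T(n) = O(n^(log_4 20))

For T(n) = 20T(n/4) + O(n^2): log_4(20) = 2.1610. This is Case 1 of the Master Theorem (c < log_b(a), work dominated by leaves), giving O(n^(log_4 20)).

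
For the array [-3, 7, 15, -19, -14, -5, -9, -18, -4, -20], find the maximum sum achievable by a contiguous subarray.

Using Kadane's algorithm on [-3, 7, 15, -19, -14, -5, -9, -18, -4, -20]:

Scanning through the array:
Position 1 (value 7): max_ending_here = 7, max_so_far = 7
Position 2 (value 15): max_ending_here = 22, max_so_far = 22
Position 3 (value -19): max_ending_here = 3, max_so_far = 22
Position 4 (value -14): max_ending_here = -11, max_so_far = 22
Position 5 (value -5): max_ending_here = -5, max_so_far = 22
Position 6 (value -9): max_ending_here = -9, max_so_far = 22
Position 7 (value -18): max_ending_here = -18, max_so_far = 22
Position 8 (value -4): max_ending_here = -4, max_so_far = 22
Position 9 (value -20): max_ending_here = -20, max_so_far = 22

Maximum subarray: [7, 15]
Maximum sum: 22

The maximum subarray is [7, 15] with sum 22. This subarray runs from index 1 to index 2.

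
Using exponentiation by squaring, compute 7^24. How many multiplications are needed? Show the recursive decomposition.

Computing 7^24 by squaring (build up from 7^1; each line after the first costs one multiplication):

7^1 = 7
7^2 = (7^1)^2 = 7^2 = 49
7^3 = 7 * 7^2 = 7 * 49 = 343
7^6 = (7^3)^2 = 343^2 = 117649
7^12 = (7^6)^2 = 117649^2 = 13841287201
7^24 = (7^12)^2 = 13841287201^2 = 191581231380566414401

Result: 191581231380566414401
Multiplications needed: 5 (5 lines after 7^1)

7^24 = 191581231380566414401. Using exponentiation by squaring, this requires 5 multiplications. The key idea: if the exponent is even, square the half-power; if odd, multiply by the base once.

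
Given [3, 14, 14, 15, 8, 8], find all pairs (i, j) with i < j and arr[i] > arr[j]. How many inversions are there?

Finding inversions in [3, 14, 14, 15, 8, 8]:

(1, 4): arr[1]=14 > arr[4]=8
(1, 5): arr[1]=14 > arr[5]=8
(2, 4): arr[2]=14 > arr[4]=8
(2, 5): arr[2]=14 > arr[5]=8
(3, 4): arr[3]=15 > arr[4]=8
(3, 5): arr[3]=15 > arr[5]=8

Total inversions: 6

The array has 6 inversion(s): (1,4), (1,5), (2,4), (2,5), (3,4), (3,5). Each pair (i,j) satisfies i < j and arr[i] > arr[j].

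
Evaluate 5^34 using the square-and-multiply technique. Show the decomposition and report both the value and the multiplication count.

Computing 5^34 by squaring (build up from 5^1; each line after the first costs one multiplication):

5^1 = 5
5^2 = (5^1)^2 = 5^2 = 25
5^4 = (5^2)^2 = 25^2 = 625
5^8 = (5^4)^2 = 625^2 = 390625
5^16 = (5^8)^2 = 390625^2 = 152587890625
5^17 = 5 * 5^16 = 5 * 152587890625 = 762939453125
5^34 = (5^17)^2 = 762939453125^2 = 582076609134674072265625

Result: 582076609134674072265625
Multiplications needed: 6 (6 lines after 5^1)

5^34 = 582076609134674072265625. Using exponentiation by squaring, this requires 6 multiplications. The key idea: if the exponent is even, square the half-power; if odd, multiply by the base once.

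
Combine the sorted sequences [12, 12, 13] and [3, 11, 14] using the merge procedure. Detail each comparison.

Merging process:

Compare 12 vs 3: take 3 from right. Merged: [3]
Compare 12 vs 11: take 11 from right. Merged: [3, 11]
Compare 12 vs 14: take 12 from left. Merged: [3, 11, 12]
Compare 12 vs 14: take 12 from left. Merged: [3, 11, 12, 12]
Compare 13 vs 14: take 13 from left. Merged: [3, 11, 12, 12, 13]
Append remaining from right: [14]. Merged: [3, 11, 12, 12, 13, 14]

Final merged array: [3, 11, 12, 12, 13, 14]
Total comparisons: 5

The merged array is [3, 11, 12, 12, 13, 14], requiring 5 comparisons. The merge step runs in O(n) time where n is the total number of elements.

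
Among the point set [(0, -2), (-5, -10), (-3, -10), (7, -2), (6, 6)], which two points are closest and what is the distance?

Computing all pairwise distances among 5 points:

d((0, -2), (-5, -10)) = 9.434
d((0, -2), (-3, -10)) = 8.544
d((0, -2), (7, -2)) = 7.0
d((0, -2), (6, 6)) = 10.0
d((-5, -10), (-3, -10)) = 2.0 <-- minimum
d((-5, -10), (7, -2)) = 14.4222
d((-5, -10), (6, 6)) = 19.4165
d((-3, -10), (7, -2)) = 12.8062
d((-3, -10), (6, 6)) = 18.3576
d((7, -2), (6, 6)) = 8.0623

Closest pair: (-5, -10) and (-3, -10) with distance 2.0

The closest pair is (-5, -10) and (-3, -10) with Euclidean distance 2.0. For 5 points, brute-force pairwise comparison is shown above. For large n, the divide-and-conquer algorithm (sort by x, recurse on halves, check the dividing strip) achieves O(n log n).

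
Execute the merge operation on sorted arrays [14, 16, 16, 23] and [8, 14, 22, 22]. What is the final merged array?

Merging process:

Compare 14 vs 8: take 8 from right. Merged: [8]
Compare 14 vs 14: take 14 from left. Merged: [8, 14]
Compare 16 vs 14: take 14 from right. Merged: [8, 14, 14]
Compare 16 vs 22: take 16 from left. Merged: [8, 14, 14, 16]
Compare 16 vs 22: take 16 from left. Merged: [8, 14, 14, 16, 16]
Compare 23 vs 22: take 22 from right. Merged: [8, 14, 14, 16, 16, 22]
Compare 23 vs 22: take 22 from right. Merged: [8, 14, 14, 16, 16, 22, 22]
Append remaining from left: [23]. Merged: [8, 14, 14, 16, 16, 22, 22, 23]

Final merged array: [8, 14, 14, 16, 16, 22, 22, 23]
Total comparisons: 7

The merged array is [8, 14, 14, 16, 16, 22, 22, 23], requiring 7 comparisons. The merge step runs in O(n) time where n is the total number of elements.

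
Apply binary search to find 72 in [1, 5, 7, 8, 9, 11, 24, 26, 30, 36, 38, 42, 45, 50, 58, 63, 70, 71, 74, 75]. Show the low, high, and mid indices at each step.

Binary search for 72 in [1, 5, 7, 8, 9, 11, 24, 26, 30, 36, 38, 42, 45, 50, 58, 63, 70, 71, 74, 75]:

lo=0, hi=19, mid=9, arr[mid]=36 -> 36 < 72, search right half
lo=10, hi=19, mid=14, arr[mid]=58 -> 58 < 72, search right half
lo=15, hi=19, mid=17, arr[mid]=71 -> 71 < 72, search right half
lo=18, hi=19, mid=18, arr[mid]=74 -> 74 > 72, search left half
lo=18 > hi=17, target 72 not found

Binary search determines that 72 is not in the array after 4 comparisons. The search space was exhausted without finding the target.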